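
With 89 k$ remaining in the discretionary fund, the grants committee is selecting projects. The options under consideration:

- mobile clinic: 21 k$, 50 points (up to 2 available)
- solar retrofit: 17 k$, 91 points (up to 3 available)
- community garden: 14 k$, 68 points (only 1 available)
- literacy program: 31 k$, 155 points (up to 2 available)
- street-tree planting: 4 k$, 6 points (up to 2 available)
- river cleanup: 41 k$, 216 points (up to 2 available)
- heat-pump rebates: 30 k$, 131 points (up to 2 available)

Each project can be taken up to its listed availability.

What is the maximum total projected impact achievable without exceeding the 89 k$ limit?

Taking the top-ratio projects first gives 3×solar retrofit + literacy program + street-tree planting for 434 (86 k$).
But 2×solar retrofit + community garden + river cleanup fits in 89 k$ and reaches 466.
That's the maximum — no swap from here does better than 466.

466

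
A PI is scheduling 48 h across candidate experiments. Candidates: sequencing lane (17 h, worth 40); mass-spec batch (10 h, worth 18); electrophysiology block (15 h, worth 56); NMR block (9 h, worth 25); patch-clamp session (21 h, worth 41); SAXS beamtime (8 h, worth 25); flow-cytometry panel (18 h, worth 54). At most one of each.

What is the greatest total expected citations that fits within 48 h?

By expected citations per h: electrophysiology block 3.73, SAXS beamtime 3.12, flow-cytometry panel 3.00 lead.
Taking electrophysiology block + NMR block + flow-cytometry panel: 42 h used, 135 in expected citations.
The spare 6 h is too small for any remaining experiment, and no exchange beats 135.

135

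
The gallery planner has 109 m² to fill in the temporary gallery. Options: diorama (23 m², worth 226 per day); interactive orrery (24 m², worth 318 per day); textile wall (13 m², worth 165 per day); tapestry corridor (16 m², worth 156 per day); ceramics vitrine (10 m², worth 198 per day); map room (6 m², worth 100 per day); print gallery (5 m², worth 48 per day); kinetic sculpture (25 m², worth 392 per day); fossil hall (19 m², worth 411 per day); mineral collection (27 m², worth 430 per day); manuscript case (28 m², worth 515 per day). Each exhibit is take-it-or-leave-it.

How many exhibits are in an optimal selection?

The maximum expected visitors within 109 m² is 1946.
ceramics vitrine + kinetic sculpture + fossil hall + mineral collection + manuscript case hits 1946 at 109 m².
Every optimal selection uses 5 exhibits.

5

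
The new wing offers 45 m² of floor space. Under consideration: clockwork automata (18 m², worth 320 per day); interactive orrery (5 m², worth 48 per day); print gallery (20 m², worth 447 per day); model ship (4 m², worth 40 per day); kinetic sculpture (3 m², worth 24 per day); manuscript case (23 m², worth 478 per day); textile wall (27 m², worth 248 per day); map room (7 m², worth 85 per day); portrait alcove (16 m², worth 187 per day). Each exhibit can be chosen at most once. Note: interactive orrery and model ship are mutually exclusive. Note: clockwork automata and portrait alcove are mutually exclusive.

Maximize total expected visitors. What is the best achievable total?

925

Taking print gallery + manuscript case: 43 m² used, 925 in expected visitors.
No other feasible combination exceeds 925.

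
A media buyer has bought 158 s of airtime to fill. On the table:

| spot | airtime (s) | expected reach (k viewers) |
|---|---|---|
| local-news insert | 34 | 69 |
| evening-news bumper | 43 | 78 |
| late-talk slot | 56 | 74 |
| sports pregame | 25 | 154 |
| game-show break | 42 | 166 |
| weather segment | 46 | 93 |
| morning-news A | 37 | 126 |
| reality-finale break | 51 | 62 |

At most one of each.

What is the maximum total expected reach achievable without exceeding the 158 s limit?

The ratio heuristic lands on local-news insert + sports pregame + game-show break + morning-news A (515) but leaves 20 s idle.
The 34 s tied up in local-news insert is better spent on weather segment — total rises to 539 (150 s).

539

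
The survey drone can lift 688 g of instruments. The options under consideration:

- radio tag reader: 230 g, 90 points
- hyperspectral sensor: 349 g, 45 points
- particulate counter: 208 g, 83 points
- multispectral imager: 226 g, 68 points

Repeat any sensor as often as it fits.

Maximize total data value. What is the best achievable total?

263

Filling by ratio: 3×particulate counter for 249, with 64 g left unused.
Dropping 2×particulate counter frees 416 g; slotting in 2×radio tag reader (460 g) lifts the total to 263 at 668 g.
The spare 20 g is too small for any remaining sensor, and no exchange beats 263.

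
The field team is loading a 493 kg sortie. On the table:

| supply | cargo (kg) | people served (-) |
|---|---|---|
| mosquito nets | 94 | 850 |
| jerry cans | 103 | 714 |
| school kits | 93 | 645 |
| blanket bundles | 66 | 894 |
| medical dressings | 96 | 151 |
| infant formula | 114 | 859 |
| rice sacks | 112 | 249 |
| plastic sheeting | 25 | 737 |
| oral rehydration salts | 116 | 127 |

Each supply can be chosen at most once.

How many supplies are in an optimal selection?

6

Optimal total is 4136.
For example mosquito nets + school kits + blanket bundles + medical dressings + infant formula + plastic sheeting achieves it, using 488 kg.
All optima have 6 supplies.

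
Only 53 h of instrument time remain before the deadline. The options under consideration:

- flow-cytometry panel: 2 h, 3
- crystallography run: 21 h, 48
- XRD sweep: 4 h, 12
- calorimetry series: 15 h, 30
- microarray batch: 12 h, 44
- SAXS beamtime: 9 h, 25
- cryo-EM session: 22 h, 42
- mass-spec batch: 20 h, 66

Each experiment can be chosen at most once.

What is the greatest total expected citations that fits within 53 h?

Taking the top-ratio experiments first gives flow-cytometry panel + XRD sweep + microarray batch + SAXS beamtime + mass-spec batch for 150 (47 h).
Dropping flow-cytometry panel and XRD sweep and SAXS beamtime frees 15 h; slotting in crystallography run (21 h) lifts the total to 158 at 53 h.
The closest alternative, flow-cytometry panel + XRD sweep + calorimetry series + microarray batch + mass-spec batch, reaches only 155.

158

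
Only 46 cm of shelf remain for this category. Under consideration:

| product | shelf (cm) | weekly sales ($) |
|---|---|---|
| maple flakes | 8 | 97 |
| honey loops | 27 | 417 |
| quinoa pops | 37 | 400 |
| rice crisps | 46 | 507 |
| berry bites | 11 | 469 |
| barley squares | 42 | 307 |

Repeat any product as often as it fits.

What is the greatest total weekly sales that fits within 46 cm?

Taking 4×berry bites: 44 cm used, 1876 in weekly sales.
That's the maximum — no swap from here does better than 1876.

1876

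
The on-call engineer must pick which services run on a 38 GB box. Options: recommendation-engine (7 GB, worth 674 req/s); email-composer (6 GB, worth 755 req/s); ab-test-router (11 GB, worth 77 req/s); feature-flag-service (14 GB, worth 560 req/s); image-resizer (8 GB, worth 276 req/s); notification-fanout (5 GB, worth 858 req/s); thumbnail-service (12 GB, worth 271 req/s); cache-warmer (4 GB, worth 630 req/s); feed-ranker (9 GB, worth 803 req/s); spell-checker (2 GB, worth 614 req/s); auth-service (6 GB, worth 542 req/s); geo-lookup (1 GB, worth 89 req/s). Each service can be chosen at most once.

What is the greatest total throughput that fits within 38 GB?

4423

Filling by ratio: recommendation-engine + email-composer + notification-fanout + cache-warmer + spell-checker + auth-service + geo-lookup for 4162, with 7 GB left unused.
The 6 GB tied up in auth-service is better spent on feed-ranker — total rises to 4423 (34 GB).
Next best is recommendation-engine + email-composer + notification-fanout + cache-warmer + feed-ranker + auth-service + geo-lookup at 4351 (38 GB) — short by 72.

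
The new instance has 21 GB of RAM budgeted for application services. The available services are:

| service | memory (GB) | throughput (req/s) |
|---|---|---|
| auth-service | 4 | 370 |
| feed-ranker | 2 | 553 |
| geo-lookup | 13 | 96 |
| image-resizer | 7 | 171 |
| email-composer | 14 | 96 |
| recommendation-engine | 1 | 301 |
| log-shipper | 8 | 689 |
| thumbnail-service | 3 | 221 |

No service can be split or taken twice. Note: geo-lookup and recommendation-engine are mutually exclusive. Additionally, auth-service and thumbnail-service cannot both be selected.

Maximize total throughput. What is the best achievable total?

Best packing: feed-ranker + image-resizer + recommendation-engine + log-shipper + thumbnail-service — 21 GB, 1935 total.
The closest alternative, auth-service + feed-ranker + recommendation-engine + log-shipper, reaches only 1913.

1935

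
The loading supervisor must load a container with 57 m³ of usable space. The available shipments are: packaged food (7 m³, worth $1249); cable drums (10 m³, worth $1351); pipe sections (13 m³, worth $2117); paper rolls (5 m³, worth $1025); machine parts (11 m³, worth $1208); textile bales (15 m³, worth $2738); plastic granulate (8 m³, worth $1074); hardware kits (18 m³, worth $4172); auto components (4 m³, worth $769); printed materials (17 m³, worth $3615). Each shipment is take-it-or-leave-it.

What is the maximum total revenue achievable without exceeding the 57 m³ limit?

11774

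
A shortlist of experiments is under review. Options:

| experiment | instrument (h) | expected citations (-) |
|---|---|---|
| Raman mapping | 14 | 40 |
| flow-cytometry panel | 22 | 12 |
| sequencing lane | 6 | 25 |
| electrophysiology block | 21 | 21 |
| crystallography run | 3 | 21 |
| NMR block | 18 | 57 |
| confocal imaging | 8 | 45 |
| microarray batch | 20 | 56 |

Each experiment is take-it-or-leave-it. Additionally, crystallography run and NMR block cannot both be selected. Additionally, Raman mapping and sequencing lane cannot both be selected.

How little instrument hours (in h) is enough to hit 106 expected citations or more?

25

Look for the lowest-instrument combination reaching 106.
Raman mapping + crystallography run + confocal imaging: 106 expected citations at 25 h.
Below 25 h the best achievable stays under 106.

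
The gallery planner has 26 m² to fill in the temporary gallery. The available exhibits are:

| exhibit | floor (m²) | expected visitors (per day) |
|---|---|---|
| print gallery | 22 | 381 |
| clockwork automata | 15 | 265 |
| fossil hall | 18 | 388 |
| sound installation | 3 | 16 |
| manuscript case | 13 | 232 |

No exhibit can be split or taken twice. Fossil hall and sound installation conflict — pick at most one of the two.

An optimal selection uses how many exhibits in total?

Best achievable expected visitors is 397.
For example print gallery + sound installation achieves it, using 25 m².
Any selection reaching 397 contains exactly 2 exhibits.

2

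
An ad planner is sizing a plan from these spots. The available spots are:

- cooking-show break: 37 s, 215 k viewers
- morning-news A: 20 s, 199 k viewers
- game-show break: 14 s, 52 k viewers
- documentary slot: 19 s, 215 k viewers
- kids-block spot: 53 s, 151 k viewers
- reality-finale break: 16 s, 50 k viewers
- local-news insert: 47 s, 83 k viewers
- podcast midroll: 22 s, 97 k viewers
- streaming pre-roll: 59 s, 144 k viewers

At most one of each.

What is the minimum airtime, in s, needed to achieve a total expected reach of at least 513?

69

Look for the lowest-airtime combination reaching 513.
morning-news A + game-show break + documentary slot + reality-finale break: 516 expected reach at 69 s.
Any bundle with less than 69 s falls short of 513.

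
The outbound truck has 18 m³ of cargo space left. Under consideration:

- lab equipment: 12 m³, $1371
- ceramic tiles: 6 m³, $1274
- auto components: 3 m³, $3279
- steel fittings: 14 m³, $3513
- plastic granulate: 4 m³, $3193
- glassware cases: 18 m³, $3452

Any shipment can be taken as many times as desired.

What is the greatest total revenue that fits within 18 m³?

Density check — auto components 1093.00, plastic granulate 798.25, steel fittings 250.93, ceramic tiles 212.33 are the best per m³.
Taking 6×auto components: 18 m³ used, 19674 in revenue.
Nothing else within 18 m³ beats 19674.

19674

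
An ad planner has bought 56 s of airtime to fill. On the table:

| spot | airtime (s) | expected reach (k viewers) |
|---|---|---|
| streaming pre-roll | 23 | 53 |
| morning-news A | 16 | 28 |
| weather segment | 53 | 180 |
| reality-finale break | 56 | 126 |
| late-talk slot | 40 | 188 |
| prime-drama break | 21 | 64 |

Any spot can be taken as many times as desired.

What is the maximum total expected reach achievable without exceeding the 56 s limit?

216

Best packing: morning-news A + late-talk slot — 56 s, 216 total.
No other feasible combination exceeds 216.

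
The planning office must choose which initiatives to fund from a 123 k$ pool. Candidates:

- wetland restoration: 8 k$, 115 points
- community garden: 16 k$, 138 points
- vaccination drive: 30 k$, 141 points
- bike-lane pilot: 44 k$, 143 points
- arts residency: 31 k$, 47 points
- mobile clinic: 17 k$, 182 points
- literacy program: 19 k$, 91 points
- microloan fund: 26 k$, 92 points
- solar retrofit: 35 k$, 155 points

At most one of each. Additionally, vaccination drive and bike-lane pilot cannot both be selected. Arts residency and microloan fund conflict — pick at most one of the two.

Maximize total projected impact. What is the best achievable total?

Taking the top-ratio projects first gives wetland restoration + community garden + vaccination drive + mobile clinic + literacy program + microloan fund for 759 (116 k$).
The 30 k$ tied up in vaccination drive is better spent on solar retrofit — total rises to 773 (121 k$).
An exhaustive check of the 512 subsets confirms 773.

773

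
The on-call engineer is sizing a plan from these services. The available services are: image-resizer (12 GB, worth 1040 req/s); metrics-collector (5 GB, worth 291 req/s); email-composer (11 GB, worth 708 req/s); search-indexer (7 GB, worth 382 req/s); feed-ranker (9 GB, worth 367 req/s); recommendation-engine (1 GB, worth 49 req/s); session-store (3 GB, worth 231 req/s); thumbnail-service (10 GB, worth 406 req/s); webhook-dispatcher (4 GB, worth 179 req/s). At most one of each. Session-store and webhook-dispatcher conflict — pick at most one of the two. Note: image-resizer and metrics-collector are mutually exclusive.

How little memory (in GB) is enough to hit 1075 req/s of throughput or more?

Minimise GB subject to total throughput ≥ 1075.
image-resizer + recommendation-engine: 1089 throughput at 13 GB.
No combination under 13 GB hits 1075.

13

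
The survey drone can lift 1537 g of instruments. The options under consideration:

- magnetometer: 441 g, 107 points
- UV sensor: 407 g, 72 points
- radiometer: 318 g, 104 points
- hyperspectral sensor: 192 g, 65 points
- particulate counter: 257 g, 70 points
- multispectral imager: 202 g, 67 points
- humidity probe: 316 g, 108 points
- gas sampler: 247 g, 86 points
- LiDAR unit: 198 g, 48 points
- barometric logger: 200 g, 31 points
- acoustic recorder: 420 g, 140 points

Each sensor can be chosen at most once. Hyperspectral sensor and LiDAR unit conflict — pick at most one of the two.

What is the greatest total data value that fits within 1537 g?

505

Density check — gas sampler 0.35, humidity probe 0.34, hyperspectral sensor 0.34 are the best per g.
Filling by ratio: hyperspectral sensor + multispectral imager + humidity probe + gas sampler + acoustic recorder for 466, with 160 g left unused.
Replace hyperspectral sensor with radiometer: the trade gains 39 net, giving 505 at 1503 g.
The spare 34 g is too small for any remaining sensor, and no feasible exchange beats 505.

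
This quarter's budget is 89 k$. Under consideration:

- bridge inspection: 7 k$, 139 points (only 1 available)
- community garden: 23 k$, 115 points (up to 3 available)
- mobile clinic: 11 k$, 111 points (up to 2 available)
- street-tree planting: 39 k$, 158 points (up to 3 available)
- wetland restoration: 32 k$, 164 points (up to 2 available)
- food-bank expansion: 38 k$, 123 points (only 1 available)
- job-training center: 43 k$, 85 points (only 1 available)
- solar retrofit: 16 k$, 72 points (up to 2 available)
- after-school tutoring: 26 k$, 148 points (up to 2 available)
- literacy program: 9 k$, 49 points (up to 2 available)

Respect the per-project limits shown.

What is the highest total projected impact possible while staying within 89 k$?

Filling by ratio: bridge inspection + 2×mobile clinic + 2×after-school tutoring for 657, with 8 k$ left unused.
Replace after-school tutoring with solar retrofit + 2×literacy program: the trade gains 22 net, giving 679 at 89 k$.
Every other selection either busts 89 k$ or exceeds an availability limit or fails to beat 679.

679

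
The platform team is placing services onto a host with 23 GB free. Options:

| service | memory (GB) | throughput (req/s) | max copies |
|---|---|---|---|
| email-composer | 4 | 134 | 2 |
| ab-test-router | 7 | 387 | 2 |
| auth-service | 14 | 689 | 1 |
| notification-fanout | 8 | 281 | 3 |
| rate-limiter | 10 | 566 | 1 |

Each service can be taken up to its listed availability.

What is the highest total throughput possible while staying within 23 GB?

1087

By throughput per GB: rate-limiter 56.60, ab-test-router 55.29, auth-service 49.21 lead.
Taking email-composer + ab-test-router + rate-limiter: 21 GB used, 1087 in throughput.
The spare 2 GB is too small for any remaining service, and no exchange beats 1087.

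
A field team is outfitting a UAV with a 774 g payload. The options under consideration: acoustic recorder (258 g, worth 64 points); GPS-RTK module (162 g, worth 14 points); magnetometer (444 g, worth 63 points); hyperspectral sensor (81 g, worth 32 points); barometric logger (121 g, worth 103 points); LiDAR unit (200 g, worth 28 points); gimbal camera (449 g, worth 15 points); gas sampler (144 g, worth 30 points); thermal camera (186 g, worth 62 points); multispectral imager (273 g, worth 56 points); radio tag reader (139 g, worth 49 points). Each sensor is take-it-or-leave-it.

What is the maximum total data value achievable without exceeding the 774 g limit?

Density check — barometric logger 0.85, hyperspectral sensor 0.40, radio tag reader 0.35, thermal camera 0.33 are the best per g.
The ratio heuristic lands on hyperspectral sensor + barometric logger + gas sampler + thermal camera + radio tag reader (276) but leaves 103 g idle.
The 186 g tied up in thermal camera is better spent on acoustic recorder — total rises to 278 (743 g).
No other feasible combination exceeds 278.

278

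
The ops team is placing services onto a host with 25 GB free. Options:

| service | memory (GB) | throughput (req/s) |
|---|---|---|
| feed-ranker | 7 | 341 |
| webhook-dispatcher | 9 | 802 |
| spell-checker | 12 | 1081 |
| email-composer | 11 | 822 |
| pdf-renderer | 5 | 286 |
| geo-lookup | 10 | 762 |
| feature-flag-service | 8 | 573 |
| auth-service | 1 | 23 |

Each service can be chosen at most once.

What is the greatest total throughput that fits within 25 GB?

1940

Filling by ratio: webhook-dispatcher + spell-checker + auth-service for 1906, with 3 GB left unused.
Replace webhook-dispatcher and auth-service with pdf-renderer + feature-flag-service: the trade gains 34 net, giving 1940 at 25 GB.
Nothing else within 25 GB beats 1940.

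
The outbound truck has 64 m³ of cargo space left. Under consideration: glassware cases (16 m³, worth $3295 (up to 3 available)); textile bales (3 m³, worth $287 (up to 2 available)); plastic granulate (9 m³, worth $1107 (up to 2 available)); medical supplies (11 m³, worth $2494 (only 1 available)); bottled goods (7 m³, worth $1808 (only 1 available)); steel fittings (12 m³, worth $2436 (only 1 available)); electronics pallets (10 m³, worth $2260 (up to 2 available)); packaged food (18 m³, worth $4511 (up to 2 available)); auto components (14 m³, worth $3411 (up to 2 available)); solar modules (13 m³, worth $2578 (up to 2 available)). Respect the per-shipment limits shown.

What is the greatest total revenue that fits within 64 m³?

15844

Filling by ratio: 2×textile bales + bottled goods + 2×packaged food + auto components for 14815, with 1 m³ left unused.
Dropping 2×textile bales and bottled goods frees 13 m³; slotting in auto components (14 m³) lifts the total to 15844 at 64 m³.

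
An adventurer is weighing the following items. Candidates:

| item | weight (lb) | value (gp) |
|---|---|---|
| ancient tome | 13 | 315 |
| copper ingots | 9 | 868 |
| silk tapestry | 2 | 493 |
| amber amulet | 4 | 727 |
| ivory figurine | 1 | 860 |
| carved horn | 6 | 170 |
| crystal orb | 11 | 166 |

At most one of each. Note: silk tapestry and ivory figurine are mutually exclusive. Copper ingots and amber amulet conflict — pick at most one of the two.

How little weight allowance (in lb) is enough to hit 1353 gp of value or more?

5

Look for the lowest-weight combination reaching 1353.
Taking amber amulet + ivory figurine gives 1587 (≥ 1353) for 5 lb.
Any bundle with less than 5 lb falls short of 1353.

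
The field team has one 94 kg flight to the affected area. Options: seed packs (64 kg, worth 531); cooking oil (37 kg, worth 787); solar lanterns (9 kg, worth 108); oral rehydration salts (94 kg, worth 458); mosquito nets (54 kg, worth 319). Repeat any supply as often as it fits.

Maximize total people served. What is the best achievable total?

Taking 2×cooking oil + 2×solar lanterns: 92 kg used, 1790 in people served.
Nothing else within 94 kg beats 1790.

1790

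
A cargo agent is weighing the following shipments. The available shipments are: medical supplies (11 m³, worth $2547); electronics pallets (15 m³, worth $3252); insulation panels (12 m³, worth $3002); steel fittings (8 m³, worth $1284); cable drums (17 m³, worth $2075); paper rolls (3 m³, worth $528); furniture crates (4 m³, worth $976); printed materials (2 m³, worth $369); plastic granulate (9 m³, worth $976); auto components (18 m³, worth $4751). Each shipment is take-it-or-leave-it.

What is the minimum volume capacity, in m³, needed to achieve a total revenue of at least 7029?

29

Need the lightest bundle worth ≥ 7029.
medical supplies + auto components reaches 7298 using 29 m³.
No combination under 29 m³ hits 7029.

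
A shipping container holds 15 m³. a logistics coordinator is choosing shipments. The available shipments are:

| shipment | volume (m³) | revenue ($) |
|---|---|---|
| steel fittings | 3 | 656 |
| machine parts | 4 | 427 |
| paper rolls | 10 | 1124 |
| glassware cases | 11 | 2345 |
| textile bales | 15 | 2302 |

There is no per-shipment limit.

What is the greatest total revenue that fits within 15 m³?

5×steel fittings uses 15 of the 15 m³ and totals 3280.

3280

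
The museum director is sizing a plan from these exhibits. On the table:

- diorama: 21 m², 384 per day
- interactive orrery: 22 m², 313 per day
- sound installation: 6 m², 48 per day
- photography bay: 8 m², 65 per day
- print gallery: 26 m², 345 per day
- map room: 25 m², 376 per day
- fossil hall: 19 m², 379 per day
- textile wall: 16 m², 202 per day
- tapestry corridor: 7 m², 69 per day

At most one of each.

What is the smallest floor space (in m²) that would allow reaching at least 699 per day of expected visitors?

40

Minimise m² subject to total expected visitors ≥ 699.
Taking diorama + fossil hall gives 763 (≥ 699) for 40 m².
No combination under 40 m² hits 699.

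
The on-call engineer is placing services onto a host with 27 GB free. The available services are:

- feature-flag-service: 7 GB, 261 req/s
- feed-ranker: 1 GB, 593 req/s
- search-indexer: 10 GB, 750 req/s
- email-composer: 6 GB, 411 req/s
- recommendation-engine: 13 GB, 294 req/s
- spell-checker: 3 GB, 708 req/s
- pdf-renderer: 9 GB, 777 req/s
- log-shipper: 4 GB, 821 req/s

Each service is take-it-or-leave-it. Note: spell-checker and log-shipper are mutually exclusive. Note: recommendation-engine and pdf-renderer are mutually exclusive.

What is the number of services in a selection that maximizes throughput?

Best achievable throughput is 2941.
For example feed-ranker + search-indexer + pdf-renderer + log-shipper achieves it, using 24 GB.
All optima have 4 services.

4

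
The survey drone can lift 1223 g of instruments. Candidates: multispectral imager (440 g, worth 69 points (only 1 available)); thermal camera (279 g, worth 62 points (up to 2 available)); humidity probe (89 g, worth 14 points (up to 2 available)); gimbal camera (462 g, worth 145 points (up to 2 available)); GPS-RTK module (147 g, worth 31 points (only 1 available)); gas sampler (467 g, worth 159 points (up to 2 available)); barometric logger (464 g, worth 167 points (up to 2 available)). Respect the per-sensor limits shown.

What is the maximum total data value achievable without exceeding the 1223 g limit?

396

Thermal camera + 2×barometric logger uses 1207 of the 1223 g and totals 396.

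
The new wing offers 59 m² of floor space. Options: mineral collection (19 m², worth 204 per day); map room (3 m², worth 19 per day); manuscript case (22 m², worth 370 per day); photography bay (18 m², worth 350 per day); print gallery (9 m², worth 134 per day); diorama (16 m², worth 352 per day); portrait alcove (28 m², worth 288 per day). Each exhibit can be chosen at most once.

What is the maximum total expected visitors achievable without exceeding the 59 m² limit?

Density check — diorama 22.00, photography bay 19.44, manuscript case 16.82, print gallery 14.89 are the best per m².
The ratio ordering already packs tightly: map room + manuscript case + photography bay + diorama, 59 m², 1091.

1091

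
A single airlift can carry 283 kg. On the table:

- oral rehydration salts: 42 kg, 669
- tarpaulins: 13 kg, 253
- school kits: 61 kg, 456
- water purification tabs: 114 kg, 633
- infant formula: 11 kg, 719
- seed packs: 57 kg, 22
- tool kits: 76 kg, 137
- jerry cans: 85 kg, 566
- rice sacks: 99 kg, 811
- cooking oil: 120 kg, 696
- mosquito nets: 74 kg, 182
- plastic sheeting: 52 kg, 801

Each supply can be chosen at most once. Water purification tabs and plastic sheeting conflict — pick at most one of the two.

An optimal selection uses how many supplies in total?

Optimal total is 3709.
oral rehydration salts + tarpaulins + school kits + infant formula + rice sacks + plastic sheeting hits 3709 at 278 kg.
Every optimal selection uses 6 supplies.

6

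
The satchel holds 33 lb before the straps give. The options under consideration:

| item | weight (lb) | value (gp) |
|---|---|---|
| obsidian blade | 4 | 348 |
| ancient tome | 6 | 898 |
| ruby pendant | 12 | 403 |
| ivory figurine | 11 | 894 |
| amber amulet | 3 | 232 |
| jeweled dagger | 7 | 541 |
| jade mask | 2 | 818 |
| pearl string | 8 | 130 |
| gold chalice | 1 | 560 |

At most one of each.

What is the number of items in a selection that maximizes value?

6

Optimal total is 4059.
One optimal bundle: obsidian blade + ancient tome + ivory figurine + jeweled dagger + jade mask + gold chalice (31 lb).
Every optimal selection uses 6 items.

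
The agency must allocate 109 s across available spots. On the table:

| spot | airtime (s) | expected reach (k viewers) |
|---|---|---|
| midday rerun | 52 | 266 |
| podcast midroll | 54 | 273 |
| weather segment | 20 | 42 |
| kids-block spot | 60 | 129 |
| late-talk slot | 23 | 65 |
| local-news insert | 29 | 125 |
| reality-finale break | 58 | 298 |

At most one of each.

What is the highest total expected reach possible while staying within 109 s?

Greedy by ratio would take weather segment + local-news insert + reality-finale break: 107 s used, total 465.
A better packing is midday rerun + podcast midroll: 106 s, total 539.
An exhaustive check of the 128 subsets confirms 539.

539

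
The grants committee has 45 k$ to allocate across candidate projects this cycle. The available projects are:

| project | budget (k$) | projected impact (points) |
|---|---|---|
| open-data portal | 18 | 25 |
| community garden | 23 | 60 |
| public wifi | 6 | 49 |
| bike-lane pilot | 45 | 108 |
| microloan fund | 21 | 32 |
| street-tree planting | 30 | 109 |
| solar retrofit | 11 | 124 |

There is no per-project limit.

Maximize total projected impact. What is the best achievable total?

Best packing: 4×solar retrofit — 44 k$, 496 total.
That's the maximum — no swap from here does better than 496.

496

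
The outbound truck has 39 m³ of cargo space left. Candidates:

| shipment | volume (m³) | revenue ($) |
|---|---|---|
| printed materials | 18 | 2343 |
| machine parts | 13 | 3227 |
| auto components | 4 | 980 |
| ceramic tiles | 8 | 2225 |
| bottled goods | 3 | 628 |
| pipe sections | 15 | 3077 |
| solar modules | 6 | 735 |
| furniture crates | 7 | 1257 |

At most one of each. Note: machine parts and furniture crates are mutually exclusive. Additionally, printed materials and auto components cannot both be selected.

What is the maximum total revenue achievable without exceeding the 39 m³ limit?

Ranking by ratio (revenue/m³): ceramic tiles 278.12, machine parts 248.23, auto components 245.00.
Taking machine parts + ceramic tiles + bottled goods + pipe sections: 39 m³ used, 9157 in revenue.
Next best is machine parts + ceramic tiles + pipe sections at 8529 (36 m³) — short by 628.

9157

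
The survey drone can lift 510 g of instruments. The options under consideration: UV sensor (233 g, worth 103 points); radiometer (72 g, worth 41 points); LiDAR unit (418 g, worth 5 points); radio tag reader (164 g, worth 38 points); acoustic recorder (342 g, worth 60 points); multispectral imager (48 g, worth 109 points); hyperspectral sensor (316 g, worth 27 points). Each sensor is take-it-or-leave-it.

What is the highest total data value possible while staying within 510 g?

UV sensor + radiometer + multispectral imager uses 353 of the 510 g and totals 253.
Runner-up UV sensor + radio tag reader + multispectral imager tops out at 250.

253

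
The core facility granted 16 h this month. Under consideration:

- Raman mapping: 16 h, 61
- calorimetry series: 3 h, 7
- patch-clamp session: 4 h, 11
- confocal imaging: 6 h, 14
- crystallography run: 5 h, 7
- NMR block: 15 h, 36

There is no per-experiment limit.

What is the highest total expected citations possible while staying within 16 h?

The ratio ordering already packs tightly: Raman mapping, 16 h, 61.
Every other selection either busts 16 h or fails to beat 61.

61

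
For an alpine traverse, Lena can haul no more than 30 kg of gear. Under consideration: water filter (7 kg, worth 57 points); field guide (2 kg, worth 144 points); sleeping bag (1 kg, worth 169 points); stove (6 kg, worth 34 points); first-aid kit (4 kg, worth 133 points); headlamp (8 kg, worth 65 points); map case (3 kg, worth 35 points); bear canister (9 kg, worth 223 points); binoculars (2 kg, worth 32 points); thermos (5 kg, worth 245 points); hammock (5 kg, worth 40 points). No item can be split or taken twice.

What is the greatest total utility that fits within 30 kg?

By utility per kg: sleeping bag 169.00, field guide 72.00, thermos 49.00, first-aid kit 33.25 lead.
The ratio heuristic lands on field guide + sleeping bag + first-aid kit + map case + bear canister + binoculars + thermos (981) but leaves 4 kg idle.
The 3 kg tied up in map case is better spent on water filter — total rises to 1003 (30 kg).
The closest alternative, field guide + sleeping bag + first-aid kit + map case + bear canister + thermos + hammock, reaches only 989.

1003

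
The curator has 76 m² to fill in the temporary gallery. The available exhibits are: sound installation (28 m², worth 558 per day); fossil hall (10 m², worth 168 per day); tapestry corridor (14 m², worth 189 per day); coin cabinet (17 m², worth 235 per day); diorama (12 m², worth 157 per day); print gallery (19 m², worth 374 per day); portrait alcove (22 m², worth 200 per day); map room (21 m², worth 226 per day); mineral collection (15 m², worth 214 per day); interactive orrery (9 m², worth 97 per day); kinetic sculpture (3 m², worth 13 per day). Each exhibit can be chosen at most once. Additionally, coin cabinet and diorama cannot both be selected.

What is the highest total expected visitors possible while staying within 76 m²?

1335

The ratio heuristic lands on sound installation + fossil hall + print gallery + mineral collection + kinetic sculpture (1327) but leaves 1 m² idle.
Dropping mineral collection and kinetic sculpture frees 18 m²; slotting in coin cabinet (17 m²) lifts the total to 1335 at 74 m².
Sound installation + tapestry corridor + print gallery + mineral collection matches that 1335 at 76 m²; no feasible combination exceeds it.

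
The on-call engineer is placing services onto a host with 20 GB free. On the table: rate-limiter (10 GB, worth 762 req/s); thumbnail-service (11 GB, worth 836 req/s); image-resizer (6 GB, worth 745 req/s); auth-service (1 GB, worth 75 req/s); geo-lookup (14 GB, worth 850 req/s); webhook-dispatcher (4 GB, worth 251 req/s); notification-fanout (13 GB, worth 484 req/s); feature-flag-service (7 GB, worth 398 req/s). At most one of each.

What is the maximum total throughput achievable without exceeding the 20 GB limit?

1758

By throughput per GB: image-resizer 124.17, rate-limiter 76.20, thumbnail-service 76.00, auth-service 75.00 lead.
Greedy by ratio would take rate-limiter + image-resizer + auth-service: 17 GB used, total 1582.
Dropping auth-service frees 1 GB; slotting in webhook-dispatcher (4 GB) lifts the total to 1758 at 20 GB.
Every other selection either busts 20 GB or fails to beat 1758.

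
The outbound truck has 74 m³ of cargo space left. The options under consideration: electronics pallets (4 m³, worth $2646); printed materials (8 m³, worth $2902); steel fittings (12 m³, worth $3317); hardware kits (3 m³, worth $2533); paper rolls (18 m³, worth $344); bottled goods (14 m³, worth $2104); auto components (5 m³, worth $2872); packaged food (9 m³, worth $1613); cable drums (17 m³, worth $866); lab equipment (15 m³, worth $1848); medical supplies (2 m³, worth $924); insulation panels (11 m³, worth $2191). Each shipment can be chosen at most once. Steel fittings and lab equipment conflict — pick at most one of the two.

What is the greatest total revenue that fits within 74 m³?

By revenue per m³: hardware kits 844.33, electronics pallets 661.50, auto components 574.40, medical supplies 462.00 lead.
Best packing: electronics pallets + printed materials + steel fittings + hardware kits + bottled goods + auto components + packaged food + medical supplies + insulation panels — 68 m³, 21102 total.

21102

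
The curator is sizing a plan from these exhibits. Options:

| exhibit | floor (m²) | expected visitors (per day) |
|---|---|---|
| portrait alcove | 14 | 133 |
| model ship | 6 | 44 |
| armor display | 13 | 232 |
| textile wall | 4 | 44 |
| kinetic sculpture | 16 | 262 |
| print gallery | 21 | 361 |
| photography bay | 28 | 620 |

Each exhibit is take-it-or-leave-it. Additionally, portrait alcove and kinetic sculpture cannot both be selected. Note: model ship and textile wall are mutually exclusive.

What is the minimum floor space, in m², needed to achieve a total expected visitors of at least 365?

Look for the lowest-floor combination reaching 365.
textile wall + print gallery reaches 405 using 25 m².
Below 25 m² the best achievable stays under 365.

25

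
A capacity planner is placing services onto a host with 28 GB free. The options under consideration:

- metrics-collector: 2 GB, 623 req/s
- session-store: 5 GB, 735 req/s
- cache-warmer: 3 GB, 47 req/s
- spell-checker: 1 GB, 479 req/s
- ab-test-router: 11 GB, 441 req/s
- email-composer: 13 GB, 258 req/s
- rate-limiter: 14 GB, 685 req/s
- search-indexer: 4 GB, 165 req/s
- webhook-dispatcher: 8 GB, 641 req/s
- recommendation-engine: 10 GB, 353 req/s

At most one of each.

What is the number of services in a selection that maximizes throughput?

5

The maximum throughput within 28 GB is 2919.
metrics-collector + session-store + spell-checker + ab-test-router + webhook-dispatcher hits 2919 at 27 GB.
Any selection reaching 2919 contains exactly 5 services.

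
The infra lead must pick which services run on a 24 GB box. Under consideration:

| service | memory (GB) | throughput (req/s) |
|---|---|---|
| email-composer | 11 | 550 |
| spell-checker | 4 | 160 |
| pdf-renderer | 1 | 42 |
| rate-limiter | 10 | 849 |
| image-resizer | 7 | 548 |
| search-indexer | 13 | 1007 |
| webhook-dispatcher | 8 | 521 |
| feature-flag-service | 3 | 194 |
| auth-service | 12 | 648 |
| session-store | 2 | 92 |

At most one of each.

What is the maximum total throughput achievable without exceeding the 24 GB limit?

A density-first pass picks pdf-renderer + rate-limiter + image-resizer + feature-flag-service + session-store — 1725 at 23 GB.
The 12 GB tied up in image-resizer and feature-flag-service and session-store is better spent on search-indexer — total rises to 1898 (24 GB).
An exhaustive check of the 1024 subsets confirms 1898.

1898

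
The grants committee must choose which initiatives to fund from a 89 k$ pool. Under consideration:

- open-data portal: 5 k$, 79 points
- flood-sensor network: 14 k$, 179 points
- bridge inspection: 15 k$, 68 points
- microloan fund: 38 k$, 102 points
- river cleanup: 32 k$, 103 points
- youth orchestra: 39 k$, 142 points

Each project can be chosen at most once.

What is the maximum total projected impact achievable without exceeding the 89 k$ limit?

468

Density check — open-data portal 15.80, flood-sensor network 12.79, bridge inspection 4.53, youth orchestra 3.64 are the best per k$.
The ratio ordering already packs tightly: open-data portal + flood-sensor network + bridge inspection + youth orchestra, 73 k$, 468.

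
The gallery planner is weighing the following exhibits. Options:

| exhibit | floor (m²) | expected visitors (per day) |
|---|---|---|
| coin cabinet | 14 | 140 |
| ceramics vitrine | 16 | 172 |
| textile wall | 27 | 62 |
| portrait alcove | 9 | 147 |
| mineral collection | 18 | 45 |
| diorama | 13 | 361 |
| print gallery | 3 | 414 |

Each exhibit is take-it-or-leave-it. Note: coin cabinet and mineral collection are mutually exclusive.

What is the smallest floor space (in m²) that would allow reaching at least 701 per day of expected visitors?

Minimise m² subject to total expected visitors ≥ 701.
diorama + print gallery: 775 expected visitors at 16 m².
No combination under 16 m² hits 701.

16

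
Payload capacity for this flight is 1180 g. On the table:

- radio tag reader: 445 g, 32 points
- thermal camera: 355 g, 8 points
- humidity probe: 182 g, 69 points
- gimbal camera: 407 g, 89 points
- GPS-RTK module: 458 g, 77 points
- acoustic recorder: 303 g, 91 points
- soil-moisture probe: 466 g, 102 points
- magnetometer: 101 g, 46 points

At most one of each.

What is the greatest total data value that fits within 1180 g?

308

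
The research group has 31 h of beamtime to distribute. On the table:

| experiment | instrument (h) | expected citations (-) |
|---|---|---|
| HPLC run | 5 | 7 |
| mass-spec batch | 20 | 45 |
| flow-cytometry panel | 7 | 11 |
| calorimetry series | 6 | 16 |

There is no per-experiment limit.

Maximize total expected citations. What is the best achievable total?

Taking 5×calorimetry series: 30 h used, 80 in expected citations.
No other feasible combination exceeds 80.

80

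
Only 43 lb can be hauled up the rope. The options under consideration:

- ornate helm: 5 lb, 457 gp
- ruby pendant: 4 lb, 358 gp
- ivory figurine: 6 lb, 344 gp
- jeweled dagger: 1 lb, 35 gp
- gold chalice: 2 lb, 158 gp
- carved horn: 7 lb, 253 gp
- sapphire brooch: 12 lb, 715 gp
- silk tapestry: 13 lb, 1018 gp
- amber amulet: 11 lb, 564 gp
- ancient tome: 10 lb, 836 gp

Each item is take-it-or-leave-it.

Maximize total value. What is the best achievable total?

3233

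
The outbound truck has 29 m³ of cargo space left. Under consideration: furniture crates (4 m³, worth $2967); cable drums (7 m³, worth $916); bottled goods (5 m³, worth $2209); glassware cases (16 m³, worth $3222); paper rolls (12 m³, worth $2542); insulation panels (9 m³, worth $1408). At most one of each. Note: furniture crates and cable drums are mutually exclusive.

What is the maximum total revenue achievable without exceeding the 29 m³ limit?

8398

Furniture crates + bottled goods + glassware cases uses 25 of the 29 m³ and totals 8398.
Runner-up furniture crates + bottled goods + paper rolls tops out at 7718.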